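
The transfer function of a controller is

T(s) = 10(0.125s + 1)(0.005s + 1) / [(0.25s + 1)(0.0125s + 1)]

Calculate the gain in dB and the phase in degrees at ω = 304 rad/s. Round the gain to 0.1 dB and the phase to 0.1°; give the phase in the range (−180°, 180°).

7.3 dB, -19.4°

At ω = 304 rad/s:
zero (1 + j304·0.125) = 1 + j38 → |·| ≈ 38.013, ∠ ≈ 88.49°
zero (1 + j304·0.005) = 1 + j1.52 → |·| ≈ 1.8195, ∠ ≈ 56.66°
pole (1 + j304·0.25) = 1 + j76 → |·| ≈ 76.007, ∠ ≈ 89.25°
pole (1 + j304·0.0125) = 1 + j3.8 → |·| ≈ 3.9294, ∠ ≈ 75.26°
|T| = 10 · 38.013 · 1.8195 / (76.007 · 3.9294) ≈ 2.3158
Gain = 20 log₁₀(2.3158) ≈ 7.29 dB
∠T = (88.49° + 56.66°) − (89.25° + 75.26°) = -19.36°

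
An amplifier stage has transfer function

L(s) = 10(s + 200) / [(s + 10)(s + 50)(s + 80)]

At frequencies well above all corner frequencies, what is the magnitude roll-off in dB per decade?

-40 dB/decade

Each pole contributes −20 dB/decade at high frequency; each zero contributes +20 dB/decade.
Net: 1 zero(s) − 3 pole(s) → -40 dB/decade.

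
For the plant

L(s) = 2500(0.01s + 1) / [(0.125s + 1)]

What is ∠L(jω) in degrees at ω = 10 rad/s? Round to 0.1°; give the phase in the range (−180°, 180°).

-45.6°

At ω = 10 rad/s:
zero (1 + j10·0.01) = 1 + j0.1 → |·| ≈ 1.005, ∠ ≈ 5.71°
pole (1 + j10·0.125) = 1 + j1.25 → |·| ≈ 1.6008, ∠ ≈ 51.34°
∠L = (5.71°) − (51.34°) = -45.63°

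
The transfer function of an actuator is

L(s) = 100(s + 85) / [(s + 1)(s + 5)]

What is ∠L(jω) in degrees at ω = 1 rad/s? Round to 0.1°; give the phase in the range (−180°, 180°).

-55.6°

At s = jω = j1:
zero (s+85): 85 + j1 → |·| = √(85²+1²) = √7226 ≈ 85.006, ∠ = arctan(1/85) ≈ 0.67°
pole (s+1): 1 + j1 → |·| = √(1²+1²) = √2 ≈ 1.4142, ∠ = arctan(1/1) ≈ 45.00°
pole (s+5): 5 + j1 → |·| = √(5²+1²) = √26 ≈ 5.099, ∠ = arctan(1/5) ≈ 11.31°
∠L = 0.67° − 56.31° = -55.64°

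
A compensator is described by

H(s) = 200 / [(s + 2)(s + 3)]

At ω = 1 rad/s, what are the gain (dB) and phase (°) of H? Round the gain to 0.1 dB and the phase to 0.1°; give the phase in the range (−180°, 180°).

29.0 dB, -45.0°

At s = jω = j1:
pole (s+2): 2 + j1 → |·| = √(2²+1²) = √5 ≈ 2.2361, ∠ = arctan(1/2) ≈ 26.57°
pole (s+3): 3 + j1 → |·| = √(3²+1²) = √10 ≈ 3.1623, ∠ = arctan(1/3) ≈ 18.43°
|H| = 200 / 7.0712 ≈ 28.284
Gain = 20 log₁₀(28.284) ≈ 29.03 dB
∠H = 0.00° − 45.00° = -45.00°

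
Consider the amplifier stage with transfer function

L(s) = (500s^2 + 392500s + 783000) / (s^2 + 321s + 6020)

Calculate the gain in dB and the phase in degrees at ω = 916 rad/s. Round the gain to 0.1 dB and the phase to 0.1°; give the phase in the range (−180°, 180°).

Substitute s = j916:
Numerator: 500(j916)^2 + 392500(j916) + 783000 = -418745000 + j359530000
Denominator: (j916)^2 + 321(j916) + 6020 = -833036 + j294036
|N| = √(418745000² + 359530000²) ≈ 5.5191e+08, ∠N ≈ 139.35°
|D| = √(833036² + 294036²) ≈ 8.8341e+05, ∠D ≈ 160.56°
|L| = 5.5191e+08 / 8.8341e+05 ≈ 624.75
Gain = 20 log₁₀(624.75) ≈ 55.91 dB
∠L = 139.35° − 160.56° = -21.21°

55.9 dB, -21.2°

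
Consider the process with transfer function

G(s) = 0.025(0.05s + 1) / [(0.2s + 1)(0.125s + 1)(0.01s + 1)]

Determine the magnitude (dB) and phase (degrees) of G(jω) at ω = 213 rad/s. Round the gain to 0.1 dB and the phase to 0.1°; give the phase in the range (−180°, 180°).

At ω = 213 rad/s:
zero (1 + j213·0.05) = 1 + j10.65 → |·| ≈ 10.697, ∠ ≈ 84.64°
pole (1 + j213·0.2) = 1 + j42.6 → |·| ≈ 42.612, ∠ ≈ 88.66°
pole (1 + j213·0.125) = 1 + j26.625 → |·| ≈ 26.644, ∠ ≈ 87.85°
pole (1 + j213·0.01) = 1 + j2.13 → |·| ≈ 2.3531, ∠ ≈ 64.85°
|G| = 0.025 · 10.697 / (42.612 · 26.644 · 2.3531) ≈ 0.0001001
Gain = 20 log₁₀(0.0001001) ≈ -79.99 dB
∠G = (84.64°) − (88.66° + 87.85° + 64.85°) = -156.72°

-80.0 dB, -156.7°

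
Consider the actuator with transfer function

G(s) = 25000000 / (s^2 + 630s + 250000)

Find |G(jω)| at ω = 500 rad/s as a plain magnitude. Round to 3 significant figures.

At s = jω = j500:
quadratic: (j500)² + 630·j500 + 250000 = 0 + j315000 → |·| ≈ 3.15e+05, ∠ ≈ 90.00°
|G| = 25000000 / 3.15e+05 ≈ 79.365

79.4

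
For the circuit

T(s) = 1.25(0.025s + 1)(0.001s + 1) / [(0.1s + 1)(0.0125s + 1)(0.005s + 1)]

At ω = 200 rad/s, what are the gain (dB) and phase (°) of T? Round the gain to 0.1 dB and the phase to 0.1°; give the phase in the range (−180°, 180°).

At ω = 200 rad/s:
zero (1 + j200·0.025) = 1 + j5 → |·| ≈ 5.099, ∠ ≈ 78.69°
zero (1 + j200·0.001) = 1 + j0.2 → |·| ≈ 1.0198, ∠ ≈ 11.31°
pole (1 + j200·0.1) = 1 + j20 → |·| ≈ 20.025, ∠ ≈ 87.14°
pole (1 + j200·0.0125) = 1 + j2.5 → |·| ≈ 2.6926, ∠ ≈ 68.20°
pole (1 + j200·0.005) = 1 + j1 → |·| ≈ 1.4142, ∠ ≈ 45.00°
|T| = 1.25 · 5.099 · 1.0198 / (20.025 · 2.6926 · 1.4142) ≈ 0.085242
Gain = 20 log₁₀(0.085242) ≈ -21.39 dB
∠T = (78.69° + 11.31°) − (87.14° + 68.20° + 45.00°) = -110.34°

-21.4 dB, -110.3°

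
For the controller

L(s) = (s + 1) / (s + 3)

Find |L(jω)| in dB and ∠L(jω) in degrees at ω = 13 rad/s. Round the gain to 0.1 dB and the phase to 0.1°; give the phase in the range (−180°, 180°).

At s = jω = j13:
zero (s+1): 1 + j13 → |·| = √(1²+13²) = √170 ≈ 13.038, ∠ = arctan(13/1) ≈ 85.60°
pole (s+3): 3 + j13 → |·| = √(3²+13²) = √178 ≈ 13.342, ∠ = arctan(13/3) ≈ 77.01°
|L| = 1 · 13.038 / 13.342 ≈ 0.97721
Gain = 20 log₁₀(0.97721) ≈ -0.20 dB
∠L = 85.60° − 77.01° = 8.59°

-0.2 dB, 8.6°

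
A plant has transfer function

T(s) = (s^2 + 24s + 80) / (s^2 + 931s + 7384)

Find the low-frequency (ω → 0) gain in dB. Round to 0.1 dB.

T(0) = 80 / 7384 ≈ 0.010834
20 log₁₀(0.010834) ≈ -39.30 dB

-39.3 dB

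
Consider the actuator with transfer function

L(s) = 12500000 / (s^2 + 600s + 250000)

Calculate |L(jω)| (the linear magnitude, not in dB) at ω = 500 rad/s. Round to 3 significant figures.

At s = jω = j500:
quadratic: (j500)² + 600·j500 + 250000 = 0 + j300000 → |·| ≈ 3e+05, ∠ ≈ 90.00°
|L| = 12500000 / 3e+05 ≈ 41.667

41.7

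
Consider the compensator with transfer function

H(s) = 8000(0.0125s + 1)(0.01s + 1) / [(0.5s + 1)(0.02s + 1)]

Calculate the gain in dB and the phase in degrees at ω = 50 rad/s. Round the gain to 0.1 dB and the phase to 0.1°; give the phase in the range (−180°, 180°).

49.5 dB, -74.1°

At ω = 50 rad/s:
zero (1 + j50·0.0125) = 1 + j0.625 → |·| ≈ 1.1792, ∠ ≈ 32.01°
zero (1 + j50·0.01) = 1 + j0.5 → |·| ≈ 1.118, ∠ ≈ 26.57°
pole (1 + j50·0.5) = 1 + j25 → |·| ≈ 25.02, ∠ ≈ 87.71°
pole (1 + j50·0.02) = 1 + j1 → |·| ≈ 1.4142, ∠ ≈ 45.00°
|H| = 8000 · 1.1792 · 1.118 / (25.02 · 1.4142) ≈ 298.07
Gain = 20 log₁₀(298.07) ≈ 49.49 dB
∠H = (32.01° + 26.57°) − (87.71° + 45.00°) = -74.13°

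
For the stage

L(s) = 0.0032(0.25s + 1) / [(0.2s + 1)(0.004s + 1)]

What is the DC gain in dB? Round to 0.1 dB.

-49.9 dB

L(0) = 0.0032 · 1 / 1 = 0.0032
20 log₁₀(0.0032) ≈ -49.90 dB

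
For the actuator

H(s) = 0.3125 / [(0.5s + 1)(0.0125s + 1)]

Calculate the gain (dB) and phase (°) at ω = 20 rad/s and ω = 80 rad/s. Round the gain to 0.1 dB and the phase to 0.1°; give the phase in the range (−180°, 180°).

ω = 20: -30.4 dB, -98.3°; ω = 80: -45.2 dB, -133.6°

At ω = 20 rad/s:
pole (1 + j20·0.5) = 1 + j10 → |·| ≈ 10.05, ∠ ≈ 84.29°
pole (1 + j20·0.0125) = 1 + j0.25 → |·| ≈ 1.0308, ∠ ≈ 14.04°
|H| = 0.3125 · 1 / (10.05 · 1.0308) ≈ 0.030165
Gain = 20 log₁₀(0.030165) ≈ -30.41 dB
∠H = (0°) − (84.29° + 14.04°) = -98.33°

At ω = 80 rad/s:
pole (1 + j80·0.5) = 1 + j40 → |·| ≈ 40.012, ∠ ≈ 88.57°
pole (1 + j80·0.0125) = 1 + j1 → |·| ≈ 1.4142, ∠ ≈ 45.00°
|H| = 0.3125 · 1 / (40.012 · 1.4142) ≈ 0.0055227
Gain = 20 log₁₀(0.0055227) ≈ -45.16 dB
∠H = (0°) − (88.57° + 45.00°) = -133.57°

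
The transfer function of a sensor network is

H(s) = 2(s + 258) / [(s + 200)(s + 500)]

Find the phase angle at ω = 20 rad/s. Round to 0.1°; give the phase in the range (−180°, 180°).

-3.6°

At s = jω = j20:
zero (s+258): 258 + j20 → |·| = √(258²+20²) = √66964 ≈ 258.77, ∠ = arctan(20/258) ≈ 4.43°
pole (s+200): 200 + j20 → |·| = √(200²+20²) = √40400 ≈ 201, ∠ = arctan(20/200) ≈ 5.71°
pole (s+500): 500 + j20 → |·| = √(500²+20²) = √250400 ≈ 500.4, ∠ = arctan(20/500) ≈ 2.29°
∠H = 4.43° − 8.00° = -3.57°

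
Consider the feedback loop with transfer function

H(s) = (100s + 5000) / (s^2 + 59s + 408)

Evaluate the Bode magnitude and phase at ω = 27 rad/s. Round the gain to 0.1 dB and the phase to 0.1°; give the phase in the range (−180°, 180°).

Substitute s = j27:
Numerator: 100(j27) + 5000 = 5000 + j2700
Denominator: (j27)^2 + 59(j27) + 408 = -321 + j1593
|N| = √(5000² + 2700²) ≈ 5682.4, ∠N ≈ 28.37°
|D| = √(321² + 1593²) ≈ 1625, ∠D ≈ 101.39°
|H| = 5682.4 / 1625 ≈ 3.4969
Gain = 20 log₁₀(3.4969) ≈ 10.87 dB
∠H = 28.37° − 101.39° = -73.02°

10.9 dB, -73.0°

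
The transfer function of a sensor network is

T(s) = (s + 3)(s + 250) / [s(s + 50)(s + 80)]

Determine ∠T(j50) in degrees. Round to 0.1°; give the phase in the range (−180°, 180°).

-69.1°

At s = jω = j50:
zero (s+3): 3 + j50 → |·| = √(3²+50²) = √2509 ≈ 50.09, ∠ = arctan(50/3) ≈ 86.57°
zero (s+250): 250 + j50 → |·| = √(250²+50²) = √65000 ≈ 254.95, ∠ = arctan(50/250) ≈ 11.31°
pole (s+50): 50 + j50 → |·| = √(50²+50²) = √5000 ≈ 70.711, ∠ = arctan(50/50) ≈ 45.00°
pole (s+80): 80 + j50 → |·| = √(80²+50²) = √8900 ≈ 94.34, ∠ = arctan(50/80) ≈ 32.01°
pole at origin: |s| = 50, ∠ = 90.00° (in denominator)
∠T = 97.88° − 167.01° = -69.13°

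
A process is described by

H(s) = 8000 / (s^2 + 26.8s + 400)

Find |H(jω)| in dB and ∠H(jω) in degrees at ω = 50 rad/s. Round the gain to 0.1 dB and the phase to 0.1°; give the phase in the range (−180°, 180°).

10.1 dB, -147.5°

At s = jω = j50:
quadratic: (j50)² + 26.8·j50 + 400 = -2100 + j1340 → |·| ≈ 2491.1, ∠ ≈ 147.46°
|H| = 8000 / 2491.1 ≈ 3.2114
Gain = 20 log₁₀(3.2114) ≈ 10.13 dB
∠H = 0.00° − 147.46° = -147.46°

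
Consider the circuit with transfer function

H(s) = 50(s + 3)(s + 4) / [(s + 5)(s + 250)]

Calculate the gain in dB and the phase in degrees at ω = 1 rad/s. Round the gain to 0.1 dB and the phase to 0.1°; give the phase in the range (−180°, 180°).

At s = jω = j1:
zero (s+3): 3 + j1 → |·| = √(3²+1²) = √10 ≈ 3.1623, ∠ = arctan(1/3) ≈ 18.43°
zero (s+4): 4 + j1 → |·| = √(4²+1²) = √17 ≈ 4.1231, ∠ = arctan(1/4) ≈ 14.04°
pole (s+5): 5 + j1 → |·| = √(5²+1²) = √26 ≈ 5.099, ∠ = arctan(1/5) ≈ 11.31°
pole (s+250): 250 + j1 → |·| = √(250²+1²) = √62501 ≈ 250, ∠ = arctan(1/250) ≈ 0.23°
|H| = 50 · 13.038 / 1274.8 ≈ 0.51137
Gain = 20 log₁₀(0.51137) ≈ -5.83 dB
∠H = 32.47° − 11.54° = 20.93°

-5.8 dB, 20.9°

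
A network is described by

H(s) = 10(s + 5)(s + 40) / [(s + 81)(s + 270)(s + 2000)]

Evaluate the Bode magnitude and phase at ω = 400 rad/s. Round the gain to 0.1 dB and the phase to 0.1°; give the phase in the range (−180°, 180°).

At s = jω = j400:
zero (s+5): 5 + j400 → |·| = √(5²+400²) = √160025 ≈ 400.03, ∠ = arctan(400/5) ≈ 89.28°
zero (s+40): 40 + j400 → |·| = √(40²+400²) = √161600 ≈ 402, ∠ = arctan(400/40) ≈ 84.29°
pole (s+81): 81 + j400 → |·| = √(81²+400²) = √166561 ≈ 408.12, ∠ = arctan(400/81) ≈ 78.55°
pole (s+270): 270 + j400 → |·| = √(270²+400²) = √232900 ≈ 482.6, ∠ = arctan(400/270) ≈ 55.98°
pole (s+2000): 2000 + j400 → |·| = √(2000²+400²) = √4160000 ≈ 2039.6, ∠ = arctan(400/2000) ≈ 11.31°
|H| = 10 · 1.6081e+05 / 4.0172e+08 ≈ 0.004003
Gain = 20 log₁₀(0.004003) ≈ -47.95 dB
∠H = 173.57° − 145.84° = 27.73°

-48.0 dB, 27.7°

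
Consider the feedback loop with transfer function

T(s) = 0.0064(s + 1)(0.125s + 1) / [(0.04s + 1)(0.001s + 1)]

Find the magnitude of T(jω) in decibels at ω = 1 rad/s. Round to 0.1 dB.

At ω = 1 rad/s:
zero (1 + j1·1) = 1 + j1 → |·| ≈ 1.4142, ∠ ≈ 45.00°
zero (1 + j1·0.125) = 1 + j0.125 → |·| ≈ 1.0078, ∠ ≈ 7.13°
pole (1 + j1·0.04) = 1 + j0.04 → |·| ≈ 1.0008, ∠ ≈ 2.29°
pole (1 + j1·0.001) = 1 + j0.001 → |·| ≈ 1, ∠ ≈ 0.06°
|T| = 0.0064 · 1.4142 · 1.0078 / (1.0008 · 1) ≈ 0.0091142
Gain = 20 log₁₀(0.0091142) ≈ -40.81 dB

-40.8 dB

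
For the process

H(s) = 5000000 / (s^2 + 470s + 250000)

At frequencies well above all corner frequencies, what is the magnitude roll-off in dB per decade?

-40 dB/decade

Each pole contributes −20 dB/decade at high frequency; each zero contributes +20 dB/decade.
Net: 0 zero(s) − 2 pole(s) → -40 dB/decade.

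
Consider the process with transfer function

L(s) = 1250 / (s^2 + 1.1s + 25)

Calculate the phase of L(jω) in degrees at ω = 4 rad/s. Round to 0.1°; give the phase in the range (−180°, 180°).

At s = jω = j4:
quadratic: (j4)² + 1.1·j4 + 25 = 9 + j4.4 → |·| ≈ 10.018, ∠ ≈ 26.05°
∠L = 0.00° − 26.05° = -26.05°

-26.1°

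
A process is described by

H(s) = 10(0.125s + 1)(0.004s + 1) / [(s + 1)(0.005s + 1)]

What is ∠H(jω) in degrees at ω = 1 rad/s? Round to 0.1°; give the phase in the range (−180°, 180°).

-37.9°

At ω = 1 rad/s:
zero (1 + j1·0.125) = 1 + j0.125 → |·| ≈ 1.0078, ∠ ≈ 7.13°
zero (1 + j1·0.004) = 1 + j0.004 → |·| ≈ 1, ∠ ≈ 0.23°
pole (1 + j1·1) = 1 + j1 → |·| ≈ 1.4142, ∠ ≈ 45.00°
pole (1 + j1·0.005) = 1 + j0.005 → |·| ≈ 1, ∠ ≈ 0.29°
∠H = (7.13° + 0.23°) − (45.00° + 0.29°) = -37.93°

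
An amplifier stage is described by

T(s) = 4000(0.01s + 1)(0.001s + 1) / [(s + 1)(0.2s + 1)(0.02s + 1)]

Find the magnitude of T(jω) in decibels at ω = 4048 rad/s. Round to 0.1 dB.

At ω = 4048 rad/s:
zero (1 + j4048·0.01) = 1 + j40.48 → |·| ≈ 40.492, ∠ ≈ 88.58°
zero (1 + j4048·0.001) = 1 + j4.048 → |·| ≈ 4.1697, ∠ ≈ 76.12°
pole (1 + j4048·1) = 1 + j4048 → |·| ≈ 4048, ∠ ≈ 89.99°
pole (1 + j4048·0.2) = 1 + j809.6 → |·| ≈ 809.6, ∠ ≈ 89.93°
pole (1 + j4048·0.02) = 1 + j80.96 → |·| ≈ 80.966, ∠ ≈ 89.29°
|T| = 4000 · 40.492 · 4.1697 / (4048 · 809.6 · 80.966) ≈ 0.0025452
Gain = 20 log₁₀(0.0025452) ≈ -51.89 dB

-51.9 dB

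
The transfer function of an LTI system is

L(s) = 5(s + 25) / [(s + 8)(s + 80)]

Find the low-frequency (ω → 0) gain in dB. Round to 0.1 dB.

-14.2 dB

L(0) = 5·25 / (8·80) ≈ 0.19531
20 log₁₀(0.19531) ≈ -14.19 dB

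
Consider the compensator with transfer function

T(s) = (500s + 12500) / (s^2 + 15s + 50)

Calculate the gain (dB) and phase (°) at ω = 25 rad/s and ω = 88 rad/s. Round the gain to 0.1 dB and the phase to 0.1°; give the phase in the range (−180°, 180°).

Substitute s = j25:
Numerator: 500(j25) + 12500 = 12500 + j12500
Denominator: (j25)^2 + 15(j25) + 50 = -575 + j375
|N| = √(12500² + 12500²) ≈ 17678, ∠N ≈ 45.00°
|D| = √(575² + 375²) ≈ 686.48, ∠D ≈ 146.89°
|T| = 17678 / 686.48 ≈ 25.752
Gain = 20 log₁₀(25.752) ≈ 28.22 dB
∠T = 45.00° − 146.89° = -101.89°

Substitute s = j88:
Numerator: 500(j88) + 12500 = 12500 + j44000
Denominator: (j88)^2 + 15(j88) + 50 = -7694 + j1320
|N| = √(12500² + 44000²) ≈ 45741, ∠N ≈ 74.14°
|D| = √(7694² + 1320²) ≈ 7806.4, ∠D ≈ 170.26°
|T| = 45741 / 7806.4 ≈ 5.8594
Gain = 20 log₁₀(5.8594) ≈ 15.36 dB
∠T = 74.14° − 170.26° = -96.12°

ω = 25: 28.2 dB, -101.9°; ω = 88: 15.4 dB, -96.1°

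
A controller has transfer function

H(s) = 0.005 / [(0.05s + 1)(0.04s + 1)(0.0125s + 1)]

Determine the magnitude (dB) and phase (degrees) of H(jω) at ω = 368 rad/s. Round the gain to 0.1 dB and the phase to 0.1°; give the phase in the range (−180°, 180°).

At ω = 368 rad/s:
pole (1 + j368·0.05) = 1 + j18.4 → |·| ≈ 18.427, ∠ ≈ 86.89°
pole (1 + j368·0.04) = 1 + j14.72 → |·| ≈ 14.754, ∠ ≈ 86.11°
pole (1 + j368·0.0125) = 1 + j4.6 → |·| ≈ 4.7074, ∠ ≈ 77.74°
|H| = 0.005 · 1 / (18.427 · 14.754 · 4.7074) ≈ 3.9068e-06
Gain = 20 log₁₀(3.9068e-06) ≈ -108.16 dB
∠H = (0°) − (86.89° + 86.11° + 77.74°) = -250.74° ≡ 109.26° (principal value)

-108.2 dB, 109.3°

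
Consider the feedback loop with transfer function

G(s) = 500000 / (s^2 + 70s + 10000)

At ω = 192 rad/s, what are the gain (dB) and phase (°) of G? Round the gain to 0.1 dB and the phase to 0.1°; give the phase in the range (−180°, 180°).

24.4 dB, -153.4°

At s = jω = j192:
quadratic: (j192)² + 70·j192 + 10000 = -26864 + j13440 → |·| ≈ 30038, ∠ ≈ 153.42°
|G| = 500000 / 30038 ≈ 16.646
Gain = 20 log₁₀(16.646) ≈ 24.43 dB
∠G = 0.00° − 153.42° = -153.42°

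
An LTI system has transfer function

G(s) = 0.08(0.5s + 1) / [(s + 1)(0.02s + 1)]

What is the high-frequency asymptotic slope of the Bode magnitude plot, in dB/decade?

Each pole contributes −20 dB/decade at high frequency; each zero contributes +20 dB/decade.
Net: 1 zero(s) − 2 pole(s) → -20 dB/decade.

-20 dB/decade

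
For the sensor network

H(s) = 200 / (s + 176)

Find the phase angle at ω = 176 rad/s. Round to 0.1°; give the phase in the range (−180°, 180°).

Substitute s = j176:
Numerator: 200 = 200 + j0
Denominator: (j176) + 176 = 176 + j176
|N| = √(200² + 0²) ≈ 200, ∠N ≈ 0.00°
|D| = √(176² + 176²) ≈ 248.9, ∠D ≈ 45.00°
∠H = 0.00° − 45.00° = -45.00°

-45.0°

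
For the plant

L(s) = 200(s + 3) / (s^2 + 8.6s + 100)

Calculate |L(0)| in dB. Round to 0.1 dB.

15.6 dB

L(0) = 200·3 / 100 = 6
20 log₁₀(6) ≈ 15.56 dB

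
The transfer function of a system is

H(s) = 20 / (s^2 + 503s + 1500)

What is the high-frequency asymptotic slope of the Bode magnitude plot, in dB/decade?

Each pole contributes −20 dB/decade at high frequency; each zero contributes +20 dB/decade.
Net: 0 zero(s) − 2 pole(s) → -40 dB/decade.

-40 dB/decade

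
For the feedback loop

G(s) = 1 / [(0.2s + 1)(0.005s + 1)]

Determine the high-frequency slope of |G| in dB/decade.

Each pole contributes −20 dB/decade at high frequency; each zero contributes +20 dB/decade.
Net: 0 zero(s) − 2 pole(s) → -40 dB/decade.

-40 dB/decade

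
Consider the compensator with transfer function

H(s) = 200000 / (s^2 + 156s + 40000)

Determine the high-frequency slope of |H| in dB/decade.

Each pole contributes −20 dB/decade at high frequency; each zero contributes +20 dB/decade.
Net: 0 zero(s) − 2 pole(s) → -40 dB/decade.

-40 dB/decade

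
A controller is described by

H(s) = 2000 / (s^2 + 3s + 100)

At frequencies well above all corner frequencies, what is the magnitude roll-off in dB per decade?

Each pole contributes −20 dB/decade at high frequency; each zero contributes +20 dB/decade.
Net: 0 zero(s) − 2 pole(s) → -40 dB/decade.

-40 dB/decade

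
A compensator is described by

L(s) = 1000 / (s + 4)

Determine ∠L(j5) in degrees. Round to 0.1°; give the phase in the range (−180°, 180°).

Substitute s = j5:
Numerator: 1000 = 1000 + j0
Denominator: (j5) + 4 = 4 + j5
|N| = √(1000² + 0²) ≈ 1000, ∠N ≈ 0.00°
|D| = √(4² + 5²) ≈ 6.4031, ∠D ≈ 51.34°
∠L = 0.00° − 51.34° = -51.34°

-51.3°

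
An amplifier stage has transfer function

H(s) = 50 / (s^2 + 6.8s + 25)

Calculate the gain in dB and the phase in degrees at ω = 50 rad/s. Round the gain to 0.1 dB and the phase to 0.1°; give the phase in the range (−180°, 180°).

-34.0 dB, -172.2°

At s = jω = j50:
quadratic: (j50)² + 6.8·j50 + 25 = -2475 + j340 → |·| ≈ 2498.2, ∠ ≈ 172.18°
|H| = 50 / 2498.2 ≈ 0.020014
Gain = 20 log₁₀(0.020014) ≈ -33.97 dB
∠H = 0.00° − 172.18° = -172.18°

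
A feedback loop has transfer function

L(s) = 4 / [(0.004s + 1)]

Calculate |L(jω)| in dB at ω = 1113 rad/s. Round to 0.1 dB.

At ω = 1113 rad/s:
pole (1 + j1113·0.004) = 1 + j4.452 → |·| ≈ 4.5629, ∠ ≈ 77.34°
|L| = 4 · 1 / (4.5629) ≈ 0.87664
Gain = 20 log₁₀(0.87664) ≈ -1.14 dB

-1.1 dB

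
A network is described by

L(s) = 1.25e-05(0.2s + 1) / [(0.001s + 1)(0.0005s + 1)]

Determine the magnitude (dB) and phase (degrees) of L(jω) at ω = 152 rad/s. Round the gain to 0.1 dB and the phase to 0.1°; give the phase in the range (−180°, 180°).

At ω = 152 rad/s:
zero (1 + j152·0.2) = 1 + j30.4 → |·| ≈ 30.416, ∠ ≈ 88.12°
pole (1 + j152·0.001) = 1 + j0.152 → |·| ≈ 1.0115, ∠ ≈ 8.64°
pole (1 + j152·0.0005) = 1 + j0.076 → |·| ≈ 1.0029, ∠ ≈ 4.35°
|L| = 1.25e-05 · 30.416 / (1.0115 · 1.0029) ≈ 0.00037479
Gain = 20 log₁₀(0.00037479) ≈ -68.52 dB
∠L = (88.12°) − (8.64° + 4.35°) = 75.13°

-68.5 dB, 75.1°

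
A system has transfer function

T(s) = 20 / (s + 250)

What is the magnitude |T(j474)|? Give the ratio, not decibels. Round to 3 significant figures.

0.0373

At s = jω = j474:
pole (s+250): 250 + j474 → |·| = √(250²+474²) = √287176 ≈ 535.89, ∠ = arctan(474/250) ≈ 62.19°
|T| = 20 / 535.89 ≈ 0.037321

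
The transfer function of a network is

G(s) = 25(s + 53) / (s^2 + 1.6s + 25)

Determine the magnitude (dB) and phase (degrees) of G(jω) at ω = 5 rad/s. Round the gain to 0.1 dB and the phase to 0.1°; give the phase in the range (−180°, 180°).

44.4 dB, -84.6°

At s = jω = j5:
zero (s+53): 53 + j5 → |·| = √(53²+5²) = √2834 ≈ 53.235, ∠ = arctan(5/53) ≈ 5.39°
quadratic: (j5)² + 1.6·j5 + 25 = 0 + j8 → |·| ≈ 8, ∠ ≈ 90.00°
|G| = 25 · 53.235 / 8 ≈ 166.36
Gain = 20 log₁₀(166.36) ≈ 44.42 dB
∠G = 5.39° − 90.00° = -84.61°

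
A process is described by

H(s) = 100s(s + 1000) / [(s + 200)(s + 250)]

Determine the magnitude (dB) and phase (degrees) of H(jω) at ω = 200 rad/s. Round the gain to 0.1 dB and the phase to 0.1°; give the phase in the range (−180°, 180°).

47.1 dB, 17.7°

At s = jω = j200:
zero (s+1000): 1000 + j200 → |·| = √(1000²+200²) = √1040000 ≈ 1019.8, ∠ = arctan(200/1000) ≈ 11.31°
zero at origin: s = j200 → |·| = 200, ∠ = 90.00°
pole (s+200): 200 + j200 → |·| = √(200²+200²) = √80000 ≈ 282.84, ∠ = arctan(200/200) ≈ 45.00°
pole (s+250): 250 + j200 → |·| = √(250²+200²) = √102500 ≈ 320.16, ∠ = arctan(200/250) ≈ 38.66°
|H| = 100 · 2.0396e+05 / 90554 ≈ 225.24
Gain = 20 log₁₀(225.24) ≈ 47.05 dB
∠H = 101.31° − 83.66° = 17.65°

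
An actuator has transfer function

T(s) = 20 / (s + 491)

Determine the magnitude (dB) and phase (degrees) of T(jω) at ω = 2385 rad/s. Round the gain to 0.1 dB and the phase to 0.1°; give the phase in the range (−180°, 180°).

-41.7 dB, -78.4°

At s = jω = j2385:
pole (s+491): 491 + j2385 → |·| = √(491²+2385²) = √5929306 ≈ 2435, ∠ = arctan(2385/491) ≈ 78.37°
|T| = 20 / 2435 ≈ 0.0082136
Gain = 20 log₁₀(0.0082136) ≈ -41.71 dB
∠T = 0.00° − 78.37° = -78.37°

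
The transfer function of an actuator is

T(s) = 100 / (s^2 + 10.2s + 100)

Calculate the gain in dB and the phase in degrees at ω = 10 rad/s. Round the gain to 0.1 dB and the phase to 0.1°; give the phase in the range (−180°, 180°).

-0.2 dB, -90.0°

At s = jω = j10:
quadratic: (j10)² + 10.2·j10 + 100 = 0 + j102 → |·| ≈ 102, ∠ ≈ 90.00°
|T| = 100 / 102 ≈ 0.98039
Gain = 20 log₁₀(0.98039) ≈ -0.17 dB
∠T = 0.00° − 90.00° = -90.00°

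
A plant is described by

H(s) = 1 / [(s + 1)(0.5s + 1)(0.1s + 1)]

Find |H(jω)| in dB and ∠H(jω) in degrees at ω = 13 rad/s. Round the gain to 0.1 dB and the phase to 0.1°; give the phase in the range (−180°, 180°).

-43.0 dB, 140.7°

At ω = 13 rad/s:
pole (1 + j13·1) = 1 + j13 → |·| ≈ 13.038, ∠ ≈ 85.60°
pole (1 + j13·0.5) = 1 + j6.5 → |·| ≈ 6.5765, ∠ ≈ 81.25°
pole (1 + j13·0.1) = 1 + j1.3 → |·| ≈ 1.6401, ∠ ≈ 52.43°
|H| = 1 · 1 / (13.038 · 6.5765 · 1.6401) ≈ 0.0071109
Gain = 20 log₁₀(0.0071109) ≈ -42.96 dB
∠H = (0°) − (85.60° + 81.25° + 52.43°) = -219.28° ≡ 140.72° (principal value)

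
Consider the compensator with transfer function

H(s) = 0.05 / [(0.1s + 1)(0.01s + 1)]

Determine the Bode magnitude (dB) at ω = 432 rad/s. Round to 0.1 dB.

At ω = 432 rad/s:
pole (1 + j432·0.1) = 1 + j43.2 → |·| ≈ 43.212, ∠ ≈ 88.67°
pole (1 + j432·0.01) = 1 + j4.32 → |·| ≈ 4.4342, ∠ ≈ 76.97°
|H| = 0.05 · 1 / (43.212 · 4.4342) ≈ 0.00026095
Gain = 20 log₁₀(0.00026095) ≈ -71.67 dB

-71.7 dB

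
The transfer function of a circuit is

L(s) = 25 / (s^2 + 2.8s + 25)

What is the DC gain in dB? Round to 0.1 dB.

L(0) = 25 / 25 = 1
20 log₁₀(1) ≈ 0.00 dB

0.0 dB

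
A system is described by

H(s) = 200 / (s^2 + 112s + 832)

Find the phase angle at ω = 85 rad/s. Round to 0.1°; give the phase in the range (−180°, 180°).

Substitute s = j85:
Numerator: 200 = 200 + j0
Denominator: (j85)^2 + 112(j85) + 832 = -6393 + j9520
|N| = √(200² + 0²) ≈ 200, ∠N ≈ 0.00°
|D| = √(6393² + 9520²) ≈ 11467, ∠D ≈ 123.88°
∠H = 0.00° − 123.88° = -123.88°

-123.9°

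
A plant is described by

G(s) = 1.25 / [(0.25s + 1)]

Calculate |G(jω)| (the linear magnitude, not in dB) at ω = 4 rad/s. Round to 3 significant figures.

At ω = 4 rad/s:
pole (1 + j4·0.25) = 1 + j1 → |·| ≈ 1.4142, ∠ ≈ 45.00°
|G| = 1.25 · 1 / (1.4142) ≈ 0.88389

0.884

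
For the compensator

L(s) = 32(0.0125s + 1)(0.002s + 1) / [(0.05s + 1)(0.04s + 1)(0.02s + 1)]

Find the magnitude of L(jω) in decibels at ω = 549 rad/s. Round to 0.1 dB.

At ω = 549 rad/s:
zero (1 + j549·0.0125) = 1 + j6.8625 → |·| ≈ 6.935, ∠ ≈ 81.71°
zero (1 + j549·0.002) = 1 + j1.098 → |·| ≈ 1.4851, ∠ ≈ 47.67°
pole (1 + j549·0.05) = 1 + j27.45 → |·| ≈ 27.468, ∠ ≈ 87.91°
pole (1 + j549·0.04) = 1 + j21.96 → |·| ≈ 21.983, ∠ ≈ 87.39°
pole (1 + j549·0.02) = 1 + j10.98 → |·| ≈ 11.025, ∠ ≈ 84.80°
|L| = 32 · 6.935 · 1.4851 / (27.468 · 21.983 · 11.025) ≈ 0.049506
Gain = 20 log₁₀(0.049506) ≈ -26.11 dB

-26.1 dB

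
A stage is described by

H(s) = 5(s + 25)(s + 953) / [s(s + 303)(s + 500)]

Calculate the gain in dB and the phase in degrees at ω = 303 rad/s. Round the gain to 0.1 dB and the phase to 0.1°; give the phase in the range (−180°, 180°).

At s = jω = j303:
zero (s+25): 25 + j303 → |·| = √(25²+303²) = √92434 ≈ 304.03, ∠ = arctan(303/25) ≈ 85.28°
zero (s+953): 953 + j303 → |·| = √(953²+303²) = √1000018 ≈ 1000, ∠ = arctan(303/953) ≈ 17.64°
pole (s+303): 303 + j303 → |·| = √(303²+303²) = √183618 ≈ 428.51, ∠ = arctan(303/303) ≈ 45.00°
pole (s+500): 500 + j303 → |·| = √(500²+303²) = √341809 ≈ 584.64, ∠ = arctan(303/500) ≈ 31.22°
pole at origin: |s| = 303, ∠ = 90.00° (in denominator)
|H| = 5 · 3.0403e+05 / 7.5909e+07 ≈ 0.020026
Gain = 20 log₁₀(0.020026) ≈ -33.97 dB
∠H = 102.92° − 166.22° = -63.30°

-34.0 dB, -63.3°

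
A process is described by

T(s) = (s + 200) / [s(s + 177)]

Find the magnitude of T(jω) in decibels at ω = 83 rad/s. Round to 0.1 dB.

At s = jω = j83:
zero (s+200): 200 + j83 → |·| = √(200²+83²) = √46889 ≈ 216.54, ∠ = arctan(83/200) ≈ 22.54°
pole (s+177): 177 + j83 → |·| = √(177²+83²) = √38218 ≈ 195.49, ∠ = arctan(83/177) ≈ 25.12°
pole at origin: |s| = 83, ∠ = 90.00° (in denominator)
|T| = 1 · 216.54 / 16226 ≈ 0.013345
Gain = 20 log₁₀(0.013345) ≈ -37.49 dB

-37.5 dB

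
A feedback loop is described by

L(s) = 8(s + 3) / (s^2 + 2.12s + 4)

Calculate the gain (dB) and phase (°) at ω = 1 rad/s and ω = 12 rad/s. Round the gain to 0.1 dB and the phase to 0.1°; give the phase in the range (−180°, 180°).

ω = 1: 16.8 dB, -16.8°; ω = 12: -3.2 dB, -93.7°

At s = jω = j1:
zero (s+3): 3 + j1 → |·| = √(3²+1²) = √10 ≈ 3.1623, ∠ = arctan(1/3) ≈ 18.43°
quadratic: (j1)² + 2.12·j1 + 4 = 3 + j2.12 → |·| ≈ 3.6735, ∠ ≈ 35.25°
|L| = 8 · 3.1623 / 3.6735 ≈ 6.8867
Gain = 20 log₁₀(6.8867) ≈ 16.76 dB
∠L = 18.43° − 35.25° = -16.82°

At s = jω = j12:
zero (s+3): 3 + j12 → |·| = √(3²+12²) = √153 ≈ 12.369, ∠ = arctan(12/3) ≈ 75.96°
quadratic: (j12)² + 2.12·j12 + 4 = -140 + j25.44 → |·| ≈ 142.29, ∠ ≈ 169.70°
|L| = 8 · 12.369 / 142.29 ≈ 0.69542
Gain = 20 log₁₀(0.69542) ≈ -3.16 dB
∠L = 75.96° − 169.70° = -93.74°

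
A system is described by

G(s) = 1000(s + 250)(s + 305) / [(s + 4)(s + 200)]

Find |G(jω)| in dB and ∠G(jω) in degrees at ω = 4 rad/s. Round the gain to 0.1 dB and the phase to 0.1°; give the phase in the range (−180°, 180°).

At s = jω = j4:
zero (s+250): 250 + j4 → |·| = √(250²+4²) = √62516 ≈ 250.03, ∠ = arctan(4/250) ≈ 0.92°
zero (s+305): 305 + j4 → |·| = √(305²+4²) = √93041 ≈ 305.03, ∠ = arctan(4/305) ≈ 0.75°
pole (s+4): 4 + j4 → |·| = √(4²+4²) = √32 ≈ 5.6569, ∠ = arctan(4/4) ≈ 45.00°
pole (s+200): 200 + j4 → |·| = √(200²+4²) = √40016 ≈ 200.04, ∠ = arctan(4/200) ≈ 1.15°
|G| = 1000 · 76267 / 1131.6 ≈ 67397
Gain = 20 log₁₀(67397) ≈ 96.57 dB
∠G = 1.67° − 46.15° = -44.48°

96.6 dB, -44.5°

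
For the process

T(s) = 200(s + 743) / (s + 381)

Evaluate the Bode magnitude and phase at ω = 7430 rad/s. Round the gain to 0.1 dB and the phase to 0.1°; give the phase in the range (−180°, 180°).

46.1 dB, -2.8°

At s = jω = j7430:
zero (s+743): 743 + j7430 → |·| = √(743²+7430²) = √55756949 ≈ 7467.1, ∠ = arctan(7430/743) ≈ 84.29°
pole (s+381): 381 + j7430 → |·| = √(381²+7430²) = √55350061 ≈ 7439.8, ∠ = arctan(7430/381) ≈ 87.06°
|T| = 200 · 7467.1 / 7439.8 ≈ 200.73
Gain = 20 log₁₀(200.73) ≈ 46.05 dB
∠T = 84.29° − 87.06° = -2.77°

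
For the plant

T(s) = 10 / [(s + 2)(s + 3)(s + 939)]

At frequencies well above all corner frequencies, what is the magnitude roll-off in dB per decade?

Each pole contributes −20 dB/decade at high frequency; each zero contributes +20 dB/decade.
Net: 0 zero(s) − 3 pole(s) → -60 dB/decade.

-60 dB/decade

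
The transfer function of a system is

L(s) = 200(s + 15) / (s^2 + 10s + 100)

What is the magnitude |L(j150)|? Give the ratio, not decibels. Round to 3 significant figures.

At s = jω = j150:
zero (s+15): 15 + j150 → |·| = √(15²+150²) = √22725 ≈ 150.75, ∠ = arctan(150/15) ≈ 84.29°
quadratic: (j150)² + 10·j150 + 100 = -22400 + j1500 → |·| ≈ 22450, ∠ ≈ 176.17°
|L| = 200 · 150.75 / 22450 ≈ 1.343

1.34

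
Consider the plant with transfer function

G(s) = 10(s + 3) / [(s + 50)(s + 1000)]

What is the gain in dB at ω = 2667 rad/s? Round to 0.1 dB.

-49.1 dB

At s = jω = j2667:
zero (s+3): 3 + j2667 → |·| = √(3²+2667²) = √7112898 ≈ 2667, ∠ = arctan(2667/3) ≈ 89.94°
pole (s+50): 50 + j2667 → |·| = √(50²+2667²) = √7115389 ≈ 2667.5, ∠ = arctan(2667/50) ≈ 88.93°
pole (s+1000): 1000 + j2667 → |·| = √(1000²+2667²) = √8112889 ≈ 2848.3, ∠ = arctan(2667/1000) ≈ 69.45°
|G| = 10 · 2667 / 7.5978e+06 ≈ 0.0035102
Gain = 20 log₁₀(0.0035102) ≈ -49.09 dB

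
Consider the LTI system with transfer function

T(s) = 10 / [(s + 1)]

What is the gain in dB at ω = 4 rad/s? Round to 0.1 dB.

At ω = 4 rad/s:
pole (1 + j4·1) = 1 + j4 → |·| ≈ 4.1231, ∠ ≈ 75.96°
|T| = 10 · 1 / (4.1231) ≈ 2.4254
Gain = 20 log₁₀(2.4254) ≈ 7.70 dB

7.7 dB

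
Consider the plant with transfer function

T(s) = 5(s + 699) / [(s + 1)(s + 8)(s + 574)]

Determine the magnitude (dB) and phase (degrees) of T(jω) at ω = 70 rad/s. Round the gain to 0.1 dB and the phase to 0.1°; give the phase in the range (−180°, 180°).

At s = jω = j70:
zero (s+699): 699 + j70 → |·| = √(699²+70²) = √493501 ≈ 702.5, ∠ = arctan(70/699) ≈ 5.72°
pole (s+1): 1 + j70 → |·| = √(1²+70²) = √4901 ≈ 70.007, ∠ = arctan(70/1) ≈ 89.18°
pole (s+8): 8 + j70 → |·| = √(8²+70²) = √4964 ≈ 70.456, ∠ = arctan(70/8) ≈ 83.48°
pole (s+574): 574 + j70 → |·| = √(574²+70²) = √334376 ≈ 578.25, ∠ = arctan(70/574) ≈ 6.95°
|T| = 5 · 702.5 / 2.8522e+06 ≈ 0.0012315
Gain = 20 log₁₀(0.0012315) ≈ -58.19 dB
∠T = 5.72° − 179.61° = -173.89°

-58.2 dB, -173.9°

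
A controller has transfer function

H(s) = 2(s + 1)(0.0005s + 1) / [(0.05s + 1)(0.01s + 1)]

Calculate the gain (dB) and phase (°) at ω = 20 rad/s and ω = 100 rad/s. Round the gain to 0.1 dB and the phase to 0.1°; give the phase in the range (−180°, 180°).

At ω = 20 rad/s:
zero (1 + j20·1) = 1 + j20 → |·| ≈ 20.025, ∠ ≈ 87.14°
zero (1 + j20·0.0005) = 1 + j0.01 → |·| ≈ 1, ∠ ≈ 0.57°
pole (1 + j20·0.05) = 1 + j1 → |·| ≈ 1.4142, ∠ ≈ 45.00°
pole (1 + j20·0.01) = 1 + j0.2 → |·| ≈ 1.0198, ∠ ≈ 11.31°
|H| = 2 · 20.025 · 1 / (1.4142 · 1.0198) ≈ 27.77
Gain = 20 log₁₀(27.77) ≈ 28.87 dB
∠H = (87.14° + 0.57°) − (45.00° + 11.31°) = 31.40°

At ω = 100 rad/s:
zero (1 + j100·1) = 1 + j100 → |·| ≈ 100, ∠ ≈ 89.43°
zero (1 + j100·0.0005) = 1 + j0.05 → |·| ≈ 1.0012, ∠ ≈ 2.86°
pole (1 + j100·0.05) = 1 + j5 → |·| ≈ 5.099, ∠ ≈ 78.69°
pole (1 + j100·0.01) = 1 + j1 → |·| ≈ 1.4142, ∠ ≈ 45.00°
|H| = 2 · 100 · 1.0012 / (5.099 · 1.4142) ≈ 27.769
Gain = 20 log₁₀(27.769) ≈ 28.87 dB
∠H = (89.43° + 2.86°) − (78.69° + 45.00°) = -31.40°

ω = 20: 28.9 dB, 31.4°; ω = 100: 28.9 dB, -31.4°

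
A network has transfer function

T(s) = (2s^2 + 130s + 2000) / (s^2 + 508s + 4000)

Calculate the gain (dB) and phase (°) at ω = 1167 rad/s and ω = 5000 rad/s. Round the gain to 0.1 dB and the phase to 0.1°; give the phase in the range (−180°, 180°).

Substitute s = j1167:
Numerator: 2(j1167)^2 + 130(j1167) + 2000 = -2721778 + j151710
Denominator: (j1167)^2 + 508(j1167) + 4000 = -1357889 + j592836
|N| = √(2721778² + 151710²) ≈ 2.726e+06, ∠N ≈ 176.81°
|D| = √(1357889² + 592836²) ≈ 1.4817e+06, ∠D ≈ 156.41°
|T| = 2.726e+06 / 1.4817e+06 ≈ 1.8398
Gain = 20 log₁₀(1.8398) ≈ 5.30 dB
∠T = 176.81° − 156.41° = 20.40°

Substitute s = j5000:
Numerator: 2(j5000)^2 + 130(j5000) + 2000 = -49998000 + j650000
Denominator: (j5000)^2 + 508(j5000) + 4000 = -24996000 + j2540000
|N| = √(49998000² + 650000²) ≈ 5.0002e+07, ∠N ≈ 179.26°
|D| = √(24996000² + 2540000²) ≈ 2.5125e+07, ∠D ≈ 174.20°
|T| = 5.0002e+07 / 2.5125e+07 ≈ 1.9901
Gain = 20 log₁₀(1.9901) ≈ 5.98 dB
∠T = 179.26° − 174.20° = 5.06°

ω = 1167: 5.3 dB, 20.4°; ω = 5000: 6.0 dB, 5.1°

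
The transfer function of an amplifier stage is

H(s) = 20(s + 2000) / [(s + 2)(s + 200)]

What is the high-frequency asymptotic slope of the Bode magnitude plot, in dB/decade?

-20 dB/decade

Each pole contributes −20 dB/decade at high frequency; each zero contributes +20 dB/decade.
Net: 1 zero(s) − 2 pole(s) → -20 dB/decade.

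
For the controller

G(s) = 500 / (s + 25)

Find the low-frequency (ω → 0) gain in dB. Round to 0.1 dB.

G(0) = 500 / 25 = 20
20 log₁₀(20) ≈ 26.02 dB

26.0 dB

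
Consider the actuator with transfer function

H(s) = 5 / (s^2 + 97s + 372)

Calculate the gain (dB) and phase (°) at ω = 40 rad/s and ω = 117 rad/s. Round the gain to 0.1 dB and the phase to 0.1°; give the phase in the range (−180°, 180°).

Substitute s = j40:
Numerator: 5 = 5 + j0
Denominator: (j40)^2 + 97(j40) + 372 = -1228 + j3880
|N| = √(5² + 0²) ≈ 5, ∠N ≈ 0.00°
|D| = √(1228² + 3880²) ≈ 4069.7, ∠D ≈ 107.56°
|H| = 5 / 4069.7 ≈ 0.0012286
Gain = 20 log₁₀(0.0012286) ≈ -58.21 dB
∠H = 0.00° − 107.56° = -107.56°

Substitute s = j117:
Numerator: 5 = 5 + j0
Denominator: (j117)^2 + 97(j117) + 372 = -13317 + j11349
|N| = √(5² + 0²) ≈ 5, ∠N ≈ 0.00°
|D| = √(13317² + 11349²) ≈ 17497, ∠D ≈ 139.56°
|H| = 5 / 17497 ≈ 0.00028576
Gain = 20 log₁₀(0.00028576) ≈ -70.88 dB
∠H = 0.00° − 139.56° = -139.56°

ω = 40: -58.2 dB, -107.6°; ω = 117: -70.9 dB, -139.6°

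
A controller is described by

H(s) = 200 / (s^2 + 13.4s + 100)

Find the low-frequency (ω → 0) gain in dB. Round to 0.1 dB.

H(0) = 200 / 100 = 2
20 log₁₀(2) ≈ 6.02 dB

6.0 dB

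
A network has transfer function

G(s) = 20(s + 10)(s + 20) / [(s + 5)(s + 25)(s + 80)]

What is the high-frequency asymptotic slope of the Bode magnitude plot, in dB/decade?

Each pole contributes −20 dB/decade at high frequency; each zero contributes +20 dB/decade.
Net: 2 zero(s) − 3 pole(s) → -20 dB/decade.

-20 dB/decade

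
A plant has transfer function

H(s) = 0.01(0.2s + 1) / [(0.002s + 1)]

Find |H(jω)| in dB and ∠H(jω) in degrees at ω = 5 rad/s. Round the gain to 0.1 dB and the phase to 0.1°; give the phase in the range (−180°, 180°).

-37.0 dB, 44.4°

At ω = 5 rad/s:
zero (1 + j5·0.2) = 1 + j1 → |·| ≈ 1.4142, ∠ ≈ 45.00°
pole (1 + j5·0.002) = 1 + j0.01 → |·| ≈ 1, ∠ ≈ 0.57°
|H| = 0.01 · 1.4142 / (1) ≈ 0.014142
Gain = 20 log₁₀(0.014142) ≈ -36.99 dB
∠H = (45.00°) − (0.57°) = 44.43°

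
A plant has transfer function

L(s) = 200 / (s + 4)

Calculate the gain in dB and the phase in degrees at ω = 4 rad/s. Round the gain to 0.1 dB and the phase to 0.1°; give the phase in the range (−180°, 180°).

At s = jω = j4:
pole (s+4): 4 + j4 → |·| = √(4²+4²) = √32 ≈ 5.6569, ∠ = arctan(4/4) ≈ 45.00°
|L| = 200 / 5.6569 ≈ 35.355
Gain = 20 log₁₀(35.355) ≈ 30.97 dB
∠L = 0.00° − 45.00° = -45.00°

31.0 dB, -45.0°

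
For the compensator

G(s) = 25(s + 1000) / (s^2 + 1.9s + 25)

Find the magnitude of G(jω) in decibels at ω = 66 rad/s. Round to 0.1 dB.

15.2 dB

At s = jω = j66:
zero (s+1000): 1000 + j66 → |·| = √(1000²+66²) = √1004356 ≈ 1002.2, ∠ = arctan(66/1000) ≈ 3.78°
quadratic: (j66)² + 1.9·j66 + 25 = -4331 + j125.4 → |·| ≈ 4332.8, ∠ ≈ 178.34°
|G| = 25 · 1002.2 / 4332.8 ≈ 5.7826
Gain = 20 log₁₀(5.7826) ≈ 15.24 dB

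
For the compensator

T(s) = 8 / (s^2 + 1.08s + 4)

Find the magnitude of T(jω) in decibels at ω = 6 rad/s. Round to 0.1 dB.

-12.2 dB

At s = jω = j6:
quadratic: (j6)² + 1.08·j6 + 4 = -32 + j6.48 → |·| ≈ 32.65, ∠ ≈ 168.55°
|T| = 8 / 32.65 ≈ 0.24502
Gain = 20 log₁₀(0.24502) ≈ -12.22 dB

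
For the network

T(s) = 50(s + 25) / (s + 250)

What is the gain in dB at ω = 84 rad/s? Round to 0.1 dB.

24.4 dB

At s = jω = j84:
zero (s+25): 25 + j84 → |·| = √(25²+84²) = √7681 ≈ 87.641, ∠ = arctan(84/25) ≈ 73.43°
pole (s+250): 250 + j84 → |·| = √(250²+84²) = √69556 ≈ 263.73, ∠ = arctan(84/250) ≈ 18.57°
|T| = 50 · 87.641 / 263.73 ≈ 16.616
Gain = 20 log₁₀(16.616) ≈ 24.41 dB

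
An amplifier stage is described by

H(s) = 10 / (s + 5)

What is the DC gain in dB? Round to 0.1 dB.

H(0) = 10 / (5) = 2
20 log₁₀(2) ≈ 6.02 dB

6.0 dB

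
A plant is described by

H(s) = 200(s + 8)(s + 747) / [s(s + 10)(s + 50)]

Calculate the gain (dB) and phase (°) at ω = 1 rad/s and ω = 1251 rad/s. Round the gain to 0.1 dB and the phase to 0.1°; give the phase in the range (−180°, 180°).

At s = jω = j1:
zero (s+8): 8 + j1 → |·| = √(8²+1²) = √65 ≈ 8.0623, ∠ = arctan(1/8) ≈ 7.13°
zero (s+747): 747 + j1 → |·| = √(747²+1²) = √558010 ≈ 747, ∠ = arctan(1/747) ≈ 0.08°
pole (s+10): 10 + j1 → |·| = √(10²+1²) = √101 ≈ 10.05, ∠ = arctan(1/10) ≈ 5.71°
pole (s+50): 50 + j1 → |·| = √(50²+1²) = √2501 ≈ 50.01, ∠ = arctan(1/50) ≈ 1.15°
pole at origin: |s| = 1, ∠ = 90.00° (in denominator)
|H| = 200 · 6022.5 / 502.6 ≈ 2396.5
Gain = 20 log₁₀(2396.5) ≈ 67.59 dB
∠H = 7.21° − 96.86° = -89.65°

At s = jω = j1251:
zero (s+8): 8 + j1251 → |·| = √(8²+1251²) = √1565065 ≈ 1251, ∠ = arctan(1251/8) ≈ 89.63°
zero (s+747): 747 + j1251 → |·| = √(747²+1251²) = √2123010 ≈ 1457.1, ∠ = arctan(1251/747) ≈ 59.16°
pole (s+10): 10 + j1251 → |·| = √(10²+1251²) = √1565101 ≈ 1251, ∠ = arctan(1251/10) ≈ 89.54°
pole (s+50): 50 + j1251 → |·| = √(50²+1251²) = √1567501 ≈ 1252, ∠ = arctan(1251/50) ≈ 87.71°
pole at origin: |s| = 1251, ∠ = 90.00° (in denominator)
|H| = 200 · 1.8228e+06 / 1.9594e+09 ≈ 0.18606
Gain = 20 log₁₀(0.18606) ≈ -14.61 dB
∠H = 148.79° − 267.25° = -118.46°

ω = 1: 67.6 dB, -89.7°; ω = 1251: -14.6 dB, -118.5°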